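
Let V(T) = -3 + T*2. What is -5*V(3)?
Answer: -15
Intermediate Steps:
V(T) = -3 + 2*T
-5*V(3) = -5*(-3 + 2*3) = -5*(-3 + 6) = -5*3 = -15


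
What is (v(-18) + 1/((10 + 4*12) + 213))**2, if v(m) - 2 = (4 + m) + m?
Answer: 66080641/73441 ≈ 899.78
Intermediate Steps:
v(m) = 6 + 2*m (v(m) = 2 + ((4 + m) + m) = 2 + (4 + 2*m) = 6 + 2*m)
(v(-18) + 1/((10 + 4*12) + 213))**2 = ((6 + 2*(-18)) + 1/((10 + 4*12) + 213))**2 = ((6 - 36) + 1/((10 + 48) + 213))**2 = (-30 + 1/(58 + 213))**2 = (-30 + 1/271)**2 = (-8129/271)**2 = 66080641/73441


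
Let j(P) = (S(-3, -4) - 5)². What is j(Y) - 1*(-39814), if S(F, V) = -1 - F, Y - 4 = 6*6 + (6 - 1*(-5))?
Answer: 39823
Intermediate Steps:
Y = 51 (Y = 4 + (6*6 + (6 - 1*(-5))) = 4 + (36 + (6 + 5)) = 4 + (36 + 11) = 4 + 47 = 51)
j(P) = 9 (j(P) = ((-1 - 1*(-3)) - 5)² = ((-1 + 3) - 5)² = (2 - 5)² = (-3)² = 9)
j(Y) - 1*(-39814) = 9 - 1*(-39814) = 9 + 39814 = 39823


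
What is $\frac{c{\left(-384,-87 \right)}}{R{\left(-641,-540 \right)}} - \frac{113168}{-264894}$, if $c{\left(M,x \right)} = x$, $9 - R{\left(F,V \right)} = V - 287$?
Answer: $\frac{35781335}{110725692} \approx 0.32315$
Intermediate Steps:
$R{\left(F,V \right)} = 296 - V$ ($R{\left(F,V \right)} = 9 - \left(V - 287\right) = 9 - \left(-287 + V\right) = 296 - V$)
$\frac{c{\left(-384,-87 \right)}}{R{\left(-641,-540 \right)}} - \frac{113168}{-264894} = - \frac{87}{296 - -540} - \frac{113168}{-264894} = - \frac{87}{296 + 540} - - \frac{56584}{132447} = - \frac{87}{836} + \frac{56584}{132447} = \frac{35781335}{110725692}$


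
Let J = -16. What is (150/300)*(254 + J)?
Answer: 119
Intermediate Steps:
(150/300)*(254 + J) = (150/300)*(254 - 16) = (150*(1/300))*238 = (½)*238 = 119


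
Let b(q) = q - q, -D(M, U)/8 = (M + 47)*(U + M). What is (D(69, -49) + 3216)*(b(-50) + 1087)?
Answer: -16678928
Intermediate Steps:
D(M, U) = -8*(47 + M)*(M + U) (D(M, U) = -8*(M + 47)*(U + M) = -8*(47 + M)*(M + U))
b(q) = 0
(D(69, -49) + 3216)*(b(-50) + 1087) = ((-376*69 - 376*(-49) - 8*69² - 8*69*(-49)) + 3216)*(0 + 1087) = ((-25944 + 18424 - 8*4761 + 27048) + 3216)*1087 = ((-25944 + 18424 - 38088 + 27048) + 3216)*1087 = (-18560 + 3216)*1087 = -15344*1087 = -16678928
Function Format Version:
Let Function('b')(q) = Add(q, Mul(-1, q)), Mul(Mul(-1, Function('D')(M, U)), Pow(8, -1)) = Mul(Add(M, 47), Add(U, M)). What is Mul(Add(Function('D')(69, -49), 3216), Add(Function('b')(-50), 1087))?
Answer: -16678928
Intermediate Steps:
Function('D')(M, U) = Mul(-8, Add(47, M), Add(M, U)) (Function('D')(M, U) = Mul(-8, Mul(Add(M, 47), Add(U, M))) = Mul(-8, Mul(Add(47, M), Add(M, U))) = Mul(-8, Add(47, M), Add(M, U)))
Function('b')(q) = 0
Mul(Add(Function('D')(69, -49), 3216), Add(Function('b')(-50), 1087)) = Mul(Add(Add(Mul(-376, 69), Mul(-376, -49), Mul(-8, Pow(69, 2)), Mul(-8, 69, -49)), 3216), Add(0, 1087)) = Mul(Add(Add(-25944, 18424, Mul(-8, 4761), 27048), 3216), 1087) = Mul(Add(Add(-25944, 18424, -38088, 27048), 3216), 1087) = Mul(Add(-18560, 3216), 1087) = Mul(-15344, 1087) = -16678928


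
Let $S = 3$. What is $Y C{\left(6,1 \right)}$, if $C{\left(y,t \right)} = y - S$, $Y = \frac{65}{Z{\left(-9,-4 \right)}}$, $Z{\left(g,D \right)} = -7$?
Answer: $- \frac{195}{7} \approx -27.857$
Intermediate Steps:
$Y = - \frac{65}{7}$ ($Y = \frac{65}{-7} = 65 \left(- \frac{1}{7}\right) = - \frac{65}{7} \approx -9.2857$)
$C{\left(y,t \right)} = -3 + y$ ($C{\left(y,t \right)} = y - 3 = -3 + y$)
$Y C{\left(6,1 \right)} = - \frac{65 \left(-3 + 6\right)}{7} = \left(- \frac{65}{7}\right) 3 = - \frac{195}{7}$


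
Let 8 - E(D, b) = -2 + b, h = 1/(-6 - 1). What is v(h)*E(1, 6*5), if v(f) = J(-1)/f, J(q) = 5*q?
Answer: -700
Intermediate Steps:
h = -⅐ (h = 1/(-7) = -⅐ ≈ -0.14286)
E(D, b) = 10 - b (E(D, b) = 8 - (-2 + b) = 8 + (2 - b) = 10 - b)
v(f) = -5/f (v(f) = (5*(-1))/f = -5/f)
v(h)*E(1, 6*5) = (-5/(-⅐))*(10 - 6*5) = (-5*(-7))*(10 - 1*30) = 35*(10 - 30) = 35*(-20) = -700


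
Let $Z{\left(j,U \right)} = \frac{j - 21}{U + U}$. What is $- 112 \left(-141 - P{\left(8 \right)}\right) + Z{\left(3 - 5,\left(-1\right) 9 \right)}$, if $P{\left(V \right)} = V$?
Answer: $\frac{300407}{18} \approx 16689.0$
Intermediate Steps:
$Z{\left(j,U \right)} = \frac{-21 + j}{2 U}$
$- 112 \left(-141 - P{\left(8 \right)}\right) + Z{\left(3 - 5,\left(-1\right) 9 \right)} = - 112 \left(-141 - 8\right) + \frac{-21 + \left(3 - 5\right)}{2 \left(\left(-1\right) 9\right)} = - 112 \left(-141 - 8\right) + \frac{-21 - 2}{2 \left(-9\right)} = \left(-112\right) \left(-149\right) + \frac{1}{2} \left(- \frac{1}{9}\right) \left(-23\right) = 16688 + \frac{23}{18} = \frac{300407}{18}$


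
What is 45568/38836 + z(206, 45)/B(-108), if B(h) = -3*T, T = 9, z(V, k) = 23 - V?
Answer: 694777/87381 ≈ 7.9511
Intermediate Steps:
B(h) = -27 (B(h) = -3*9 = -27)
45568/38836 + z(206, 45)/B(-108) = 45568/38836 + (23 - 1*206)/(-27) = 45568*(1/38836) + (23 - 206)*(-1/27) = 11392/9709 - 183*(-1/27) = 11392/9709 + 61/9 = 694777/87381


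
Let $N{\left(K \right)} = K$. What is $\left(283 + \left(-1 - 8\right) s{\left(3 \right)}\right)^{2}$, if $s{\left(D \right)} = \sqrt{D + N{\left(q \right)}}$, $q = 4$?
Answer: $80656 - 5094 \sqrt{7} \approx 67179.0$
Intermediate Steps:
$s{\left(D \right)} = \sqrt{4 + D}$ ($s{\left(D \right)} = \sqrt{D + 4} = \sqrt{4 + D}$)
$\left(283 + \left(-1 - 8\right) s{\left(3 \right)}\right)^{2} = \left(283 + \left(-1 - 8\right) \sqrt{4 + 3}\right)^{2} = \left(283 - 9 \sqrt{7}\right)^{2}$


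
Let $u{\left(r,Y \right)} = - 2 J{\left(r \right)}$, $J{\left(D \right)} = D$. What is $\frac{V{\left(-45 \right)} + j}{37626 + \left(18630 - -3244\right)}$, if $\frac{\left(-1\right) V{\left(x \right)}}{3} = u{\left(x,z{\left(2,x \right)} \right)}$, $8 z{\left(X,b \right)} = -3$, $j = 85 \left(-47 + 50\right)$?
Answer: $- \frac{3}{11900} \approx -0.0002521$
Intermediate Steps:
$j = 255$ ($j = 85 \cdot 3 = 255$)
$z{\left(X,b \right)} = - \frac{3}{8}$ ($z{\left(X,b \right)} = \frac{1}{8} \left(-3\right) = - \frac{3}{8}$)
$u{\left(r,Y \right)} = - 2 r$
$V{\left(x \right)} = 6 x$ ($V{\left(x \right)} = - 3 \left(- 2 x\right) = 6 x$)
$\frac{V{\left(-45 \right)} + j}{37626 + \left(18630 - -3244\right)} = \frac{6 \left(-45\right) + 255}{37626 + \left(18630 - -3244\right)} = \frac{-270 + 255}{37626 + \left(18630 + 3244\right)} = - \frac{15}{37626 + 21874} = - \frac{15}{59500} = \left(-15\right) \frac{1}{59500} = - \frac{3}{11900}$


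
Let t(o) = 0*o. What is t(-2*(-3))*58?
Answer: 0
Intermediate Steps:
t(o) = 0
t(-2*(-3))*58 = 0*58 = 0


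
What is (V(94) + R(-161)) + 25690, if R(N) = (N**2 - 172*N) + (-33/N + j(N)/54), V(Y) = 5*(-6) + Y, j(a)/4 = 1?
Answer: 345009562/4347 ≈ 79367.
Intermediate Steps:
j(a) = 4 (j(a) = 4*1 = 4)
V(Y) = -30 + Y
R(N) = 2/27 + N**2 - 172*N - 33/N (R(N) = (N**2 - 172*N) + (-33/N + 4/54) = (N**2 - 172*N) + (-33/N + 4*(1/54)) = (N**2 - 172*N) + (-33/N + 2/27) = (N**2 - 172*N) + (2/27 - 33/N) = 2/27 + N**2 - 172*N - 33/N)
(V(94) + R(-161)) + 25690 = ((-30 + 94) + (2/27 + (-161)**2 - 172*(-161) - 33/(-161))) + 25690 = (64 + (2/27 + 25921 + 27692 - 33*(-1/161))) + 25690 = (64 + (2/27 + 25921 + 27692 + 33/161)) + 25690 = (64 + 233056924/4347) + 25690 = 233335132/4347 + 25690 = 345009562/4347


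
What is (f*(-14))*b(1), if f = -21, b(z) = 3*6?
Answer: 5292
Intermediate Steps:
b(z) = 18
(f*(-14))*b(1) = -21*(-14)*18 = 294*18 = 5292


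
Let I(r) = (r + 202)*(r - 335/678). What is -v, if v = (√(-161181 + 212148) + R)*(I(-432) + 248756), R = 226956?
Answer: -8930707176548/113 - 118049849*√5663/113 ≈ -7.9111e+10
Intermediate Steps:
I(r) = (202 + r)*(-335/678 + r) (I(r) = (202 + r)*(r - 335*1/678) = (202 + r)*(r - 335/678) = (202 + r)*(-335/678 + r))
v = 8930707176548/113 + 118049849*√5663/113 (v = (√(-161181 + 212148) + 226956)*((-33835/339 + (-432)² + (136621/678)*(-432)) + 248756) = (√50967 + 226956)*((-33835/339 + 186624 - 9836712/113) + 248756) = (3*√5663 + 226956)*(33721565/339 + 248756) = (226956 + 3*√5663)*(118049849/339) = 8930707176548/113 + 118049849*√5663/113 ≈ 7.9111e+10)
-v = -(8930707176548/113 + 118049849*√5663/113) = -8930707176548/113 - 118049849*√5663/113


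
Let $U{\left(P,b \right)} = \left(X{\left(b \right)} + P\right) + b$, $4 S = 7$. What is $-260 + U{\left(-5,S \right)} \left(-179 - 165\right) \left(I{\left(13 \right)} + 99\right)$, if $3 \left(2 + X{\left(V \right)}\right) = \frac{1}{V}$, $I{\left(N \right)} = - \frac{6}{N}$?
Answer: $\frac{2226170}{13} \approx 1.7124 \cdot 10^{5}$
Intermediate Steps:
$S = \frac{7}{4}$ ($S = \frac{1}{4} \cdot 7 = \frac{7}{4} \approx 1.75$)
$X{\left(V \right)} = -2 + \frac{1}{3 V}$
$U{\left(P,b \right)} = -2 + P + b + \frac{1}{3 b}$ ($U{\left(P,b \right)} = \left(\left(-2 + \frac{1}{3 b}\right) + P\right) + b = \left(-2 + P + \frac{1}{3 b}\right) + b = -2 + P + b + \frac{1}{3 b}$)
$-260 + U{\left(-5,S \right)} \left(-179 - 165\right) \left(I{\left(13 \right)} + 99\right) = -260 + \left(-2 - 5 + \frac{7}{4} + \frac{1}{3 \cdot \frac{7}{4}}\right) \left(-179 - 165\right) \left(- \frac{6}{13} + 99\right) = -260 + \left(-2 - 5 + \frac{7}{4} + \frac{1}{3} \cdot \frac{4}{7}\right) \left(- 344 \left(\left(-6\right) \frac{1}{13} + 99\right)\right) = -260 + \left(-2 - 5 + \frac{7}{4} + \frac{4}{21}\right) \left(- 344 \left(- \frac{6}{13} + 99\right)\right) = -260 - \frac{425 \left(\left(-344\right) \frac{1281}{13}\right)}{84} = -260 - - \frac{2229550}{13} = -260 + \frac{2229550}{13} = \frac{2226170}{13}$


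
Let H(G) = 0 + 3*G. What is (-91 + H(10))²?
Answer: 3721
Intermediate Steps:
H(G) = 3*G
(-91 + H(10))² = (-91 + 3*10)² = (-91 + 30)² = (-61)² = 3721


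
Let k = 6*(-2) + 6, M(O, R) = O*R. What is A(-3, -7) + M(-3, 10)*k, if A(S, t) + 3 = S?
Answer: 174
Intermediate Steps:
A(S, t) = -3 + S
k = -6 (k = -12 + 6 = -6)
A(-3, -7) + M(-3, 10)*k = (-3 - 3) - 3*10*(-6) = -6 - 30*(-6) = -6 + 180 = 174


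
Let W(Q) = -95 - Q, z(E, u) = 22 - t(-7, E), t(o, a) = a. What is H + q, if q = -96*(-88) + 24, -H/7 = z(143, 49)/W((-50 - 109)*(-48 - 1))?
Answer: 66809345/7886 ≈ 8471.9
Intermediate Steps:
z(E, u) = 22 - E
H = -847/7886 (H = -7*(22 - 1*143)/(-95 - (-50 - 109)*(-48 - 1)) = -7*(22 - 143)/(-95 - (-159)*(-49)) = -(-847)/(-95 - 1*7791) = -(-847)/(-95 - 7791) = -(-847)/(-7886) = -(-847)*(-1)/7886 = -7*121/7886 = -847/7886 ≈ -0.10741)
q = 8472 (q = 8448 + 24 = 8472)
H + q = -847/7886 + 8472 = 66809345/7886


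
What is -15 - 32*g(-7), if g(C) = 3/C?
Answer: -9/7 ≈ -1.2857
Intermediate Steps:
-15 - 32*g(-7) = -15 - 96/(-7) = -15 - 96*(-1)/7 = -15 - 32*(-3/7) = -15 + 96/7 = -9/7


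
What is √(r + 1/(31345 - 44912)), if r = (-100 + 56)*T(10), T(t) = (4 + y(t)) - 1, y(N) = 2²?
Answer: 3*I*√6299063131/13567 ≈ 17.55*I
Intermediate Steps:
y(N) = 4
T(t) = 7 (T(t) = (4 + 4) - 1 = 8 - 1 = 7)
r = -308 (r = (-100 + 56)*7 = -44*7 = -308)
√(r + 1/(31345 - 44912)) = √(-308 + 1/(31345 - 44912)) = √(-308 + 1/(-13567)) = √(-308 - 1/13567) = √(-4178637/13567) = 3*I*√6299063131/13567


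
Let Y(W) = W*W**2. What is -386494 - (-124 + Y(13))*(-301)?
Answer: 237479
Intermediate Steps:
Y(W) = W**3
-386494 - (-124 + Y(13))*(-301) = -386494 - (-124 + 13**3)*(-301) = -386494 - (-124 + 2197)*(-301) = -386494 - 2073*(-301) = -386494 - 1*(-623973) = -386494 + 623973 = 237479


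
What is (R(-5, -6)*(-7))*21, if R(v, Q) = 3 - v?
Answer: -1176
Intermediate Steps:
(R(-5, -6)*(-7))*21 = ((3 - 1*(-5))*(-7))*21 = ((3 + 5)*(-7))*21 = (8*(-7))*21 = -56*21 = -1176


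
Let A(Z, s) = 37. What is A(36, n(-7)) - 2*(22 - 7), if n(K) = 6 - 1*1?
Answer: 7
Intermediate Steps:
n(K) = 5 (n(K) = 6 - 1 = 5)
A(36, n(-7)) - 2*(22 - 7) = 37 - 2*(22 - 7) = 37 - 2*15 = 37 - 30 = 7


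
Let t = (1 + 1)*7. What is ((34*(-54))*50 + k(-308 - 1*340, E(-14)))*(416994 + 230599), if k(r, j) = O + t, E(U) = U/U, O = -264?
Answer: -59610935650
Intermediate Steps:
t = 14 (t = 2*7 = 14)
E(U) = 1
k(r, j) = -250 (k(r, j) = -264 + 14 = -250)
((34*(-54))*50 + k(-308 - 1*340, E(-14)))*(416994 + 230599) = ((34*(-54))*50 - 250)*(416994 + 230599) = (-1836*50 - 250)*647593 = (-91800 - 250)*647593 = -92050*647593 = -59610935650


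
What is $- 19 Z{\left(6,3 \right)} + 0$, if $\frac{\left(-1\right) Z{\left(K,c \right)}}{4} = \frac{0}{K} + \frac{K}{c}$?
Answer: $152$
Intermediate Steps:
$Z{\left(K,c \right)} = - \frac{4 K}{c}$ ($Z{\left(K,c \right)} = - 4 \left(\frac{0}{K} + \frac{K}{c}\right) = - 4 \left(0 + \frac{K}{c}\right) = - 4 \frac{K}{c} = - \frac{4 K}{c}$)
$- 19 Z{\left(6,3 \right)} + 0 = - 19 \left(\left(-4\right) 6 \cdot \frac{1}{3}\right) + 0 = \left(-19\right) \left(-8\right) + 0 = 152 + 0 = 152$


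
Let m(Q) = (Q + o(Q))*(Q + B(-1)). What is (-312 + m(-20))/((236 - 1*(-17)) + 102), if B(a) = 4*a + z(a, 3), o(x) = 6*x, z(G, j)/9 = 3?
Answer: -732/355 ≈ -2.0620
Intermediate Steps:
z(G, j) = 27 (z(G, j) = 9*3 = 27)
B(a) = 27 + 4*a (B(a) = 4*a + 27 = 27 + 4*a)
m(Q) = 7*Q*(23 + Q) (m(Q) = (Q + 6*Q)*(Q + (27 + 4*(-1))) = (7*Q)*(Q + (27 - 4)) = (7*Q)*(Q + 23) = (7*Q)*(23 + Q) = 7*Q*(23 + Q))
(-312 + m(-20))/((236 - 1*(-17)) + 102) = (-312 + 7*(-20)*(23 - 20))/((236 - 1*(-17)) + 102) = (-312 + 7*(-20)*3)/((236 + 17) + 102) = (-312 - 420)/(253 + 102) = -732/355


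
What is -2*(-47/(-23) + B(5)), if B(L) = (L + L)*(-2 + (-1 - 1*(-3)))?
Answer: -94/23 ≈ -4.0870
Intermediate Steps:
B(L) = 0 (B(L) = (2*L)*(-2 + (-1 + 3)) = (2*L)*(-2 + 2) = (2*L)*0 = 0)
-2*(-47/(-23) + B(5)) = -2*(-47/(-23) + 0) = -2*(-47*(-1/23) + 0) = -2*(47/23 + 0) = -2*47/23 = -94/23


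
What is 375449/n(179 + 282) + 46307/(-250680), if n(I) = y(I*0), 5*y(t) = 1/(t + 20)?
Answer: 9411755485693/250680 ≈ 3.7545e+7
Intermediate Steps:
y(t) = 1/(5*(20 + t)) (y(t) = 1/(5*(t + 20)) = 1/(5*(20 + t)))
n(I) = 1/100 (n(I) = 1/(5*(20 + I*0)) = 1/(5*(20 + 0)) = (1/5)/20 = (1/5)*(1/20) = 1/100)
375449/n(179 + 282) + 46307/(-250680) = 375449/(1/100) + 46307/(-250680) = 375449*100 + 46307*(-1/250680) = 37544900 - 46307/250680 = 9411755485693/250680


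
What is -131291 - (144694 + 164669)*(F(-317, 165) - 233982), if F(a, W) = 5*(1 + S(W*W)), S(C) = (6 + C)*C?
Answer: -1146680533294265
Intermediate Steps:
S(C) = C*(6 + C)
F(a, W) = 5 + 5*W**2*(6 + W**2) (F(a, W) = 5*(1 + (W*W)*(6 + W*W)) = 5*(1 + W**2*(6 + W**2)) = 5 + 5*W**2*(6 + W**2))
-131291 - (144694 + 164669)*(F(-317, 165) - 233982) = -131291 - (144694 + 164669)*((5 + 5*165**2*(6 + 165**2)) - 233982) = -131291 - 309363*((5 + 5*27225*(6 + 27225)) - 233982) = -131291 - 309363*((5 + 5*27225*27231) - 233982) = -131291 - 309363*((5 + 3706819875) - 233982) = -131291 - 309363*(3706819880 - 233982) = -131291 - 309363*3706585898 = -131291 - 1*1146680533162974 = -131291 - 1146680533162974 = -1146680533294265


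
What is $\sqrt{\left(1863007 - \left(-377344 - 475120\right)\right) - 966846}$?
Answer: $5 \sqrt{69945} \approx 1322.4$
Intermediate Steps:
$\sqrt{\left(1863007 - \left(-377344 - 475120\right)\right) - 966846} = \sqrt{\left(1863007 - -852464\right) - 966846} = \sqrt{\left(1863007 + 852464\right) - 966846} = \sqrt{2715471 - 966846} = \sqrt{1748625} = 5 \sqrt{69945}$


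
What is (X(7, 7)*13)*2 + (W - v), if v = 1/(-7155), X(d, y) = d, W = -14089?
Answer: -99504584/7155 ≈ -13907.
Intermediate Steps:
v = -1/7155 ≈ -0.00013976
(X(7, 7)*13)*2 + (W - v) = (7*13)*2 + (-14089 - 1*(-1/7155)) = 91*2 + (-14089 + 1/7155) = 182 - 100806794/7155 = -99504584/7155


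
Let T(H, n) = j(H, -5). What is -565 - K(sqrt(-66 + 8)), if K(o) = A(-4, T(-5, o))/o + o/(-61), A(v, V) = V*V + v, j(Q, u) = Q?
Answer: -565 + 1339*I*sqrt(58)/3538 ≈ -565.0 + 2.8823*I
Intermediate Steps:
T(H, n) = H
A(v, V) = v + V**2 (A(v, V) = V**2 + v = v + V**2)
K(o) = 21/o - o/61 (K(o) = (-4 + (-5)**2)/o + o/(-61) = (-4 + 25)/o + o*(-1/61) = 21/o - o/61)
-565 - K(sqrt(-66 + 8)) = -565 - (21/(sqrt(-66 + 8)) - sqrt(-66 + 8)/61) = -565 - (21/(sqrt(-58)) - I*sqrt(58)/61) = -565 - (21/((I*sqrt(58))) - I*sqrt(58)/61) = -565 - (21*(-I*sqrt(58)/58) - I*sqrt(58)/61) = -565 - (-21*I*sqrt(58)/58 - I*sqrt(58)/61) = -565 - (-1339)*I*sqrt(58)/3538 = -565 + 1339*I*sqrt(58)/3538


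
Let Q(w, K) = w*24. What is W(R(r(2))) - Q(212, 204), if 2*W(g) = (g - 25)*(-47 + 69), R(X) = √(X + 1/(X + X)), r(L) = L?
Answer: -10693/2 ≈ -5346.5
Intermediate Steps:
R(X) = √(X + 1/(2*X))
W(g) = -275 + 11*g (W(g) = ((g - 25)*(-47 + 69))/2 = ((-25 + g)*22)/2 = (-550 + 22*g)/2 = -275 + 11*g)
Q(w, K) = 24*w
W(R(r(2))) - Q(212, 204) = (-275 + 11*(√(2/2 + 4*2)/2)) - 24*212 = (-275 + 11*(√(2*(½) + 8)/2)) - 1*5088 = (-275 + 11*(√(1 + 8)/2)) - 5088 = (-275 + 11*(√9/2)) - 5088 = (-275 + 11*((½)*3)) - 5088 = (-275 + 11*(3/2)) - 5088 = (-275 + 33/2) - 5088 = -517/2 - 5088 = -10693/2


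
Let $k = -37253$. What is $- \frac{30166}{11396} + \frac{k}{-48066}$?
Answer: $- \frac{128177971}{68470017} \approx -1.872$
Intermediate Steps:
$- \frac{30166}{11396} + \frac{k}{-48066} = - \frac{30166}{11396} - \frac{37253}{-48066} = \left(-30166\right) \frac{1}{11396} - - \frac{37253}{48066} = - \frac{15083}{5698} + \frac{37253}{48066} = - \frac{128177971}{68470017}$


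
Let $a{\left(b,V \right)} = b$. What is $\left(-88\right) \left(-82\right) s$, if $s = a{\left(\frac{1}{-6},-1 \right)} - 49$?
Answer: $- \frac{1064360}{3} \approx -3.5479 \cdot 10^{5}$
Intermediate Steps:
$s = - \frac{295}{6}$ ($s = \frac{1}{-6} - 49 = - \frac{1}{6} - 49 = - \frac{295}{6} \approx -49.167$)
$\left(-88\right) \left(-82\right) s = \left(-88\right) \left(-82\right) \left(- \frac{295}{6}\right) = 7216 \left(- \frac{295}{6}\right) = - \frac{1064360}{3}$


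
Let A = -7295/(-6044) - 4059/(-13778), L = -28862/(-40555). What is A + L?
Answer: 3737292023907/1688593239380 ≈ 2.2133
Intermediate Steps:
L = 28862/40555 (L = -28862*(-1/40555) = 28862/40555 ≈ 0.71168)
A = 62521553/41637116 (A = -7295*(-1/6044) - 4059*(-1/13778) = 7295/6044 + 4059/13778 = 62521553/41637116 ≈ 1.5016)
A + L = 62521553/41637116 + 28862/40555 = 3737292023907/1688593239380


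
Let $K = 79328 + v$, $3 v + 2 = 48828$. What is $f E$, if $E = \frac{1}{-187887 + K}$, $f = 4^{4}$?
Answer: $- \frac{768}{276851} \approx -0.0027741$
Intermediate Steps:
$v = \frac{48826}{3}$ ($v = - \frac{2}{3} + \frac{1}{3} \cdot 48828 = - \frac{2}{3} + 16276 = \frac{48826}{3} \approx 16275.0$)
$K = \frac{286810}{3}$ ($K = 79328 + \frac{48826}{3} = \frac{286810}{3} \approx 95603.0$)
$f = 256$
$E = - \frac{3}{276851}$ ($E = \frac{1}{-187887 + \frac{286810}{3}} = \frac{1}{- \frac{276851}{3}} = - \frac{3}{276851} \approx -1.0836 \cdot 10^{-5}$)
$f E = 256 \left(- \frac{3}{276851}\right) = - \frac{768}{276851}$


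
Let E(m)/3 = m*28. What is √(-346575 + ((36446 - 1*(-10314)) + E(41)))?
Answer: I*√296371 ≈ 544.4*I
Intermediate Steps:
E(m) = 84*m (E(m) = 3*(m*28) = 3*(28*m) = 84*m)
√(-346575 + ((36446 - 1*(-10314)) + E(41))) = √(-346575 + ((36446 - 1*(-10314)) + 84*41)) = √(-346575 + ((36446 + 10314) + 3444)) = √(-346575 + (46760 + 3444)) = √(-346575 + 50204) = √(-296371) = I*√296371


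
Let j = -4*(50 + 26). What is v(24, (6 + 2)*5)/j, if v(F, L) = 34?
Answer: -17/152 ≈ -0.11184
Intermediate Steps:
j = -304 (j = -4*76 = -304)
v(24, (6 + 2)*5)/j = 34/(-304) = 34*(-1/304) = -17/152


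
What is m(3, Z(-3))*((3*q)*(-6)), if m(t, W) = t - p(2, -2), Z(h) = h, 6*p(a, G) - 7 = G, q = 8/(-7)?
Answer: 312/7 ≈ 44.571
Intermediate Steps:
q = -8/7 (q = 8*(-⅐) = -8/7 ≈ -1.1429)
p(a, G) = 7/6 + G/6
m(t, W) = -⅚ + t (m(t, W) = t - (7/6 + (⅙)*(-2)) = t - (7/6 - ⅓) = t - 1*⅚ = t - ⅚ = -⅚ + t)
m(3, Z(-3))*((3*q)*(-6)) = (-⅚ + 3)*((3*(-8/7))*(-6)) = 13*(-24/7*(-6))/6 = (13/6)*(144/7) = 312/7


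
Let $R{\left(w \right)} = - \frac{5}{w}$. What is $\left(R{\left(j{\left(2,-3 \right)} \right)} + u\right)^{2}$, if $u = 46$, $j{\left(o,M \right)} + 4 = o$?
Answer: $\frac{9409}{4} \approx 2352.3$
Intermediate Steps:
$j{\left(o,M \right)} = -4 + o$
$\left(R{\left(j{\left(2,-3 \right)} \right)} + u\right)^{2} = \left(- \frac{5}{-4 + 2} + 46\right)^{2} = \left(- \frac{5}{-2} + 46\right)^{2} = \left(\left(-5\right) \left(- \frac{1}{2}\right) + 46\right)^{2} = \left(\frac{5}{2} + 46\right)^{2} = \left(\frac{97}{2}\right)^{2} = \frac{9409}{4}$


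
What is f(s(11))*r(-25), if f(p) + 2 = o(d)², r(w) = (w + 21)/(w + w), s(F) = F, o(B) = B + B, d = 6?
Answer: 284/25 ≈ 11.360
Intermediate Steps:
o(B) = 2*B
r(w) = (21 + w)/(2*w) (r(w) = (21 + w)/((2*w)) = (21 + w)*(1/(2*w)) = (21 + w)/(2*w))
f(p) = 142 (f(p) = -2 + (2*6)² = -2 + 12² = -2 + 144 = 142)
f(s(11))*r(-25) = 142*((½)*(21 - 25)/(-25)) = 142*((½)*(-1/25)*(-4)) = 142*(2/25) = 284/25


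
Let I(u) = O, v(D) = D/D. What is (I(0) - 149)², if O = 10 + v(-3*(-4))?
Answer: 19044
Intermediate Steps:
v(D) = 1
O = 11 (O = 10 + 1 = 11)
I(u) = 11
(I(0) - 149)² = (11 - 149)² = (-138)² = 19044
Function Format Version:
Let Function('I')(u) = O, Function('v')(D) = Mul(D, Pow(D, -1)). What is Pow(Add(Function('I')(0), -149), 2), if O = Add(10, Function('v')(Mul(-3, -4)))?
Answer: 19044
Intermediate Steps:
Function('v')(D) = 1
O = 11 (O = Add(10, 1) = 11)
Function('I')(u) = 11
Pow(Add(Function('I')(0), -149), 2) = Pow(Add(11, -149), 2) = Pow(-138, 2) = 19044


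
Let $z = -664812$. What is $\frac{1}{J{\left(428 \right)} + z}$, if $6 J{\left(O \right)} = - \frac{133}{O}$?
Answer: $- \frac{2568}{1707237349} \approx -1.5042 \cdot 10^{-6}$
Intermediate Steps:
$J{\left(O \right)} = - \frac{133}{6 O}$ ($J{\left(O \right)} = \frac{\left(-133\right) \frac{1}{O}}{6} = - \frac{133}{6 O}$)
$\frac{1}{J{\left(428 \right)} + z} = \frac{1}{- \frac{133}{6 \cdot 428} - 664812} = \frac{1}{\left(- \frac{133}{6}\right) \frac{1}{428} - 664812} = \frac{1}{- \frac{133}{2568} - 664812} = \frac{1}{- \frac{1707237349}{2568}} = - \frac{2568}{1707237349}$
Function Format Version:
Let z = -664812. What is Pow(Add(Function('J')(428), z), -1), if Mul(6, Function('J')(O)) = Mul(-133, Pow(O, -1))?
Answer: Rational(-2568, 1707237349) ≈ -1.5042e-6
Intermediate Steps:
Function('J')(O) = Mul(Rational(-133, 6), Pow(O, -1)) (Function('J')(O) = Mul(Rational(1, 6), Mul(-133, Pow(O, -1))) = Mul(Rational(-133, 6), Pow(O, -1)))
Pow(Add(Function('J')(428), z), -1) = Pow(Add(Mul(Rational(-133, 6), Pow(428, -1)), -664812), -1) = Pow(Add(Mul(Rational(-133, 6), Rational(1, 428)), -664812), -1) = Pow(Add(Rational(-133, 2568), -664812), -1) = Pow(Rational(-1707237349, 2568), -1) = Rational(-2568, 1707237349)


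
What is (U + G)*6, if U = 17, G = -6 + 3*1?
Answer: 84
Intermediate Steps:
G = -3 (G = -6 + 3 = -3)
(U + G)*6 = (17 - 3)*6 = 14*6 = 84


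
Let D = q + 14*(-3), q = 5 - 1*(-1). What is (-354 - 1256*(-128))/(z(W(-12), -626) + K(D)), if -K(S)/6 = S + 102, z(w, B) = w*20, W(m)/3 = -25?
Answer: -80207/948 ≈ -84.607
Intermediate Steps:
W(m) = -75 (W(m) = 3*(-25) = -75)
q = 6 (q = 5 + 1 = 6)
D = -36 (D = 6 + 14*(-3) = 6 - 42 = -36)
z(w, B) = 20*w
K(S) = -612 - 6*S (K(S) = -6*(S + 102) = -6*(102 + S) = -612 - 6*S)
(-354 - 1256*(-128))/(z(W(-12), -626) + K(D)) = (-354 - 1256*(-128))/(20*(-75) + (-612 - 6*(-36))) = (-354 + 160768)/(-1500 + (-612 + 216)) = 160414/(-1500 - 396) = 160414/(-1896) = 160414*(-1/1896) = -80207/948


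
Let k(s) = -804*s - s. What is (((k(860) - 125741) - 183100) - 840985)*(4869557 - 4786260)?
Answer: -153443569422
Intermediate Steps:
k(s) = -805*s
(((k(860) - 125741) - 183100) - 840985)*(4869557 - 4786260) = (((-805*860 - 125741) - 183100) - 840985)*(4869557 - 4786260) = (((-692300 - 125741) - 183100) - 840985)*83297 = ((-818041 - 183100) - 840985)*83297 = (-1001141 - 840985)*83297 = -1842126*83297 = -153443569422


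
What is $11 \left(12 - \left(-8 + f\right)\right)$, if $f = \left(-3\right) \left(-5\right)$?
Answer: $55$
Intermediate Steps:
$f = 15$
$11 \left(12 - \left(-8 + f\right)\right) = 11 \left(12 + \left(8 - 15\right)\right) = 11 \left(12 - 7\right) = 11 \cdot 5 = 55$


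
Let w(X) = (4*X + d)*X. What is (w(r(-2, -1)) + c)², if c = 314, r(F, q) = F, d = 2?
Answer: 106276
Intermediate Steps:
w(X) = X*(2 + 4*X) (w(X) = (4*X + 2)*X = (2 + 4*X)*X = X*(2 + 4*X))
(w(r(-2, -1)) + c)² = (2*(-2)*(1 + 2*(-2)) + 314)² = (2*(-2)*(1 - 4) + 314)² = (2*(-2)*(-3) + 314)² = (12 + 314)² = 326² = 106276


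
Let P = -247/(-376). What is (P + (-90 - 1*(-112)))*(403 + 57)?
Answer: 979685/94 ≈ 10422.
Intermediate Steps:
P = 247/376 (P = -247*(-1/376) = 247/376 ≈ 0.65691)
(P + (-90 - 1*(-112)))*(403 + 57) = (247/376 + (-90 - 1*(-112)))*(403 + 57) = (247/376 + (-90 + 112))*460 = (247/376 + 22)*460 = (8519/376)*460 = 979685/94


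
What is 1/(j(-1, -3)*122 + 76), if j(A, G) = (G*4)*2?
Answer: -1/2852 ≈ -0.00035063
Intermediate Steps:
j(A, G) = 8*G (j(A, G) = (4*G)*2 = 8*G)
1/(j(-1, -3)*122 + 76) = 1/((8*(-3))*122 + 76) = 1/(-24*122 + 76) = 1/(-2928 + 76) = 1/(-2852) = -1/2852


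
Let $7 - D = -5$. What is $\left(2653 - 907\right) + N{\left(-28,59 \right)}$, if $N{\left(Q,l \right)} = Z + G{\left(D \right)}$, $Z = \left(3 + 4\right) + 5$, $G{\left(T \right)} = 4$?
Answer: $1762$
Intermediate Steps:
$D = 12$ ($D = 7 - -5 = 7 + 5 = 12$)
$Z = 12$ ($Z = 7 + 5 = 12$)
$N{\left(Q,l \right)} = 16$ ($N{\left(Q,l \right)} = 12 + 4 = 16$)
$\left(2653 - 907\right) + N{\left(-28,59 \right)} = \left(2653 - 907\right) + 16 = 1746 + 16 = 1762$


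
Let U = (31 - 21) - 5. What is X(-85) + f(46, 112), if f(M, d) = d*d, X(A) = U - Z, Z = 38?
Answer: 12511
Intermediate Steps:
U = 5 (U = 10 - 5 = 5)
X(A) = -33 (X(A) = 5 - 1*38 = 5 - 38 = -33)
f(M, d) = d²
X(-85) + f(46, 112) = -33 + 112² = -33 + 12544 = 12511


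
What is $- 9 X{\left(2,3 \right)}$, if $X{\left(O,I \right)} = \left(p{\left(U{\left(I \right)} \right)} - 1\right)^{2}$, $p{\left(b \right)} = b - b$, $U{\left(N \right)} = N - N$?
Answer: $-9$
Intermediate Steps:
$U{\left(N \right)} = 0$
$p{\left(b \right)} = 0$
$X{\left(O,I \right)} = 1$ ($X{\left(O,I \right)} = \left(0 - 1\right)^{2} = \left(-1\right)^{2} = 1$)
$- 9 X{\left(2,3 \right)} = \left(-9\right) 1 = -9$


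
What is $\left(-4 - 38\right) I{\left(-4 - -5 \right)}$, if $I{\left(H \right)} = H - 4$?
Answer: $126$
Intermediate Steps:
$I{\left(H \right)} = -4 + H$ ($I{\left(H \right)} = H - 4 = -4 + H$)
$\left(-4 - 38\right) I{\left(-4 - -5 \right)} = \left(-4 - 38\right) \left(-4 - -1\right) = - 42 \left(-4 + \left(-4 + 5\right)\right) = - 42 \left(-4 + 1\right) = \left(-42\right) \left(-3\right) = 126$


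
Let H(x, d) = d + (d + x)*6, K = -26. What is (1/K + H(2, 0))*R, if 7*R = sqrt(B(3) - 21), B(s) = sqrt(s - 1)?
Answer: 311*sqrt(-21 + sqrt(2))/182 ≈ 7.5624*I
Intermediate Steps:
B(s) = sqrt(-1 + s)
H(x, d) = 6*x + 7*d (H(x, d) = d + (6*d + 6*x) = 6*x + 7*d)
R = sqrt(-21 + sqrt(2))/7 (R = sqrt(sqrt(-1 + 3) - 21)/7 = sqrt(sqrt(2) - 21)/7 = sqrt(-21 + sqrt(2))/7 ≈ 0.63223*I)
(1/K + H(2, 0))*R = (1/(-26) + (6*2 + 7*0))*(sqrt(-21 + sqrt(2))/7) = (-1/26 + (12 + 0))*(sqrt(-21 + sqrt(2))/7) = (-1/26 + 12)*(sqrt(-21 + sqrt(2))/7) = 311*(sqrt(-21 + sqrt(2))/7)/26 = 311*sqrt(-21 + sqrt(2))/182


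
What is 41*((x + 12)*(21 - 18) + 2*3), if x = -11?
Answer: 369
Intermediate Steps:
41*((x + 12)*(21 - 18) + 2*3) = 41*((-11 + 12)*(21 - 18) + 2*3) = 41*(1*3 + 6) = 41*(3 + 6) = 41*9 = 369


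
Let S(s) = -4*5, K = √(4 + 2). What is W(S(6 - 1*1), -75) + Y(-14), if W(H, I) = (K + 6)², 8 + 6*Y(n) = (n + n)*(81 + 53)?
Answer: -1754/3 + 12*√6 ≈ -555.27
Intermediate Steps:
K = √6 ≈ 2.4495
Y(n) = -4/3 + 134*n/3 (Y(n) = -4/3 + ((n + n)*(81 + 53))/6 = -4/3 + ((2*n)*134)/6 = -4/3 + (268*n)/6 = -4/3 + 134*n/3)
S(s) = -20
W(H, I) = (6 + √6)² (W(H, I) = (√6 + 6)² = (6 + √6)²)
W(S(6 - 1*1), -75) + Y(-14) = (6 + √6)² + (-4/3 + (134/3)*(-14)) = (6 + √6)² + (-4/3 - 1876/3) = (6 + √6)² - 1880/3 = -1880/3 + (6 + √6)²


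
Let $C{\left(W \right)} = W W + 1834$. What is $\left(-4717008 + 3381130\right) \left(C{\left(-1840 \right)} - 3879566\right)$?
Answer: $657428311896$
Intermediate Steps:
$C{\left(W \right)} = 1834 + W^{2}$ ($C{\left(W \right)} = W^{2} + 1834 = 1834 + W^{2}$)
$\left(-4717008 + 3381130\right) \left(C{\left(-1840 \right)} - 3879566\right) = \left(-4717008 + 3381130\right) \left(\left(1834 + \left(-1840\right)^{2}\right) - 3879566\right) = - 1335878 \left(\left(1834 + 3385600\right) - 3879566\right) = - 1335878 \left(3387434 - 3879566\right) = \left(-1335878\right) \left(-492132\right) = 657428311896$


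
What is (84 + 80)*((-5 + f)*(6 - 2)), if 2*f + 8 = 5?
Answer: -4264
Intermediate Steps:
f = -3/2 (f = -4 + (½)*5 = -4 + 5/2 = -3/2 ≈ -1.5000)
(84 + 80)*((-5 + f)*(6 - 2)) = (84 + 80)*((-5 - 3/2)*(6 - 2)) = 164*(-13/2*4) = 164*(-26) = -4264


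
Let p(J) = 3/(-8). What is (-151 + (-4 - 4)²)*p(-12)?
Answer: 261/8 ≈ 32.625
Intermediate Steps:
p(J) = -3/8 (p(J) = 3*(-⅛) = -3/8)
(-151 + (-4 - 4)²)*p(-12) = (-151 + (-4 - 4)²)*(-3/8) = (-151 + (-8)²)*(-3/8) = (-151 + 64)*(-3/8) = -87*(-3/8) = 261/8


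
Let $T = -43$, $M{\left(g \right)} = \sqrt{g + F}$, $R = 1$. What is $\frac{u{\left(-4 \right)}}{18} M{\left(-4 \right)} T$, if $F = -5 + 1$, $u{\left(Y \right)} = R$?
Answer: $- \frac{43 i \sqrt{2}}{9} \approx - 6.7568 i$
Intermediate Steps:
$u{\left(Y \right)} = 1$
$F = -4$
$M{\left(g \right)} = \sqrt{-4 + g}$ ($M{\left(g \right)} = \sqrt{g - 4} = \sqrt{-4 + g}$)
$\frac{u{\left(-4 \right)}}{18} M{\left(-4 \right)} T = 1 \cdot \frac{1}{18} \sqrt{-4 - 4} \left(-43\right) = 1 \cdot \frac{1}{18} \sqrt{-8} \left(-43\right) = \frac{2 i \sqrt{2}}{18} \left(-43\right) = \frac{i \sqrt{2}}{9} \left(-43\right) = - \frac{43 i \sqrt{2}}{9}$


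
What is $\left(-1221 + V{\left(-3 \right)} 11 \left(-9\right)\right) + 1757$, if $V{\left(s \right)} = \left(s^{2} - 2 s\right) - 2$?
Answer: $-751$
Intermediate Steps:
$V{\left(s \right)} = -2 + s^{2} - 2 s$
$\left(-1221 + V{\left(-3 \right)} 11 \left(-9\right)\right) + 1757 = \left(-1221 + \left(-2 + \left(-3\right)^{2} - -6\right) 11 \left(-9\right)\right) + 1757 = \left(-1221 + \left(-2 + 9 + 6\right) 11 \left(-9\right)\right) + 1757 = \left(-1221 + 13 \cdot 11 \left(-9\right)\right) + 1757 = \left(-1221 + 143 \left(-9\right)\right) + 1757 = \left(-1221 - 1287\right) + 1757 = -2508 + 1757 = -751$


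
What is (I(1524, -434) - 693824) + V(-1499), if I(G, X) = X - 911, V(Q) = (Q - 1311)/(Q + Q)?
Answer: -1042056926/1499 ≈ -6.9517e+5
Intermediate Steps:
V(Q) = (-1311 + Q)/(2*Q) (V(Q) = (-1311 + Q)/((2*Q)) = (-1311 + Q)*(1/(2*Q)) = (-1311 + Q)/(2*Q))
I(G, X) = -911 + X
(I(1524, -434) - 693824) + V(-1499) = ((-911 - 434) - 693824) + (1/2)*(-1311 - 1499)/(-1499) = (-1345 - 693824) + (1/2)*(-1/1499)*(-2810) = -695169 + 1405/1499 = -1042056926/1499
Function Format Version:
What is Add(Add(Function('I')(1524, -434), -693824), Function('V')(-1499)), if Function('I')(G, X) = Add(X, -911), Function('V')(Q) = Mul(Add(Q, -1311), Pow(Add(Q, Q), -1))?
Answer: Rational(-1042056926, 1499) ≈ -6.9517e+5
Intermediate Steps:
Function('V')(Q) = Mul(Rational(1, 2), Pow(Q, -1), Add(-1311, Q)) (Function('V')(Q) = Mul(Add(-1311, Q), Pow(Mul(2, Q), -1)) = Mul(Add(-1311, Q), Mul(Rational(1, 2), Pow(Q, -1))) = Mul(Rational(1, 2), Pow(Q, -1), Add(-1311, Q)))
Function('I')(G, X) = Add(-911, X)
Add(Add(Function('I')(1524, -434), -693824), Function('V')(-1499)) = Add(Add(Add(-911, -434), -693824), Mul(Rational(1, 2), Pow(-1499, -1), Add(-1311, -1499))) = Add(Add(-1345, -693824), Mul(Rational(1, 2), Rational(-1, 1499), -2810)) = Add(-695169, Rational(1405, 1499)) = Rational(-1042056926, 1499)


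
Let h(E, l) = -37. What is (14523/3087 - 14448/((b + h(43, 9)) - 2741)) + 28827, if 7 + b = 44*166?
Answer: 134054029664/4650051 ≈ 28829.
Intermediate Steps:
b = 7297 (b = -7 + 44*166 = -7 + 7304 = 7297)
(14523/3087 - 14448/((b + h(43, 9)) - 2741)) + 28827 = (14523/3087 - 14448/((7297 - 37) - 2741)) + 28827 = (14523*(1/3087) - 14448/(7260 - 2741)) + 28827 = (4841/1029 - 14448/4519) + 28827 = 7009487/4650051 + 28827 = 134054029664/4650051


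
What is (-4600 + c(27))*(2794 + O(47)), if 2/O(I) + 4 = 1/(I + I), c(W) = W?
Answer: -4790501026/375 ≈ -1.2775e+7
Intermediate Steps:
O(I) = 2/(-4 + 1/(2*I)) (O(I) = 2/(-4 + 1/(I + I)) = 2/(-4 + 1/(2*I)))
(-4600 + c(27))*(2794 + O(47)) = (-4600 + 27)*(2794 - 4*47/(-1 + 8*47)) = -4573*(2794 - 4*47/(-1 + 376)) = -4573*(2794 - 4*47/375) = -4573*(2794 - 4*47*1/375) = -4573*(2794 - 188/375) = -4573*1047562/375 = -4790501026/375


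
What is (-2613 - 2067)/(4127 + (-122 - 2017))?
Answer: -1170/497 ≈ -2.3541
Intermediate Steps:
(-2613 - 2067)/(4127 + (-122 - 2017)) = -4680/(4127 - 2139) = -4680/1988 = -4680*1/1988 = -1170/497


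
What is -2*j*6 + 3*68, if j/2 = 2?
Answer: 156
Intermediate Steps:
j = 4 (j = 2*2 = 4)
-2*j*6 + 3*68 = -2*4*6 + 3*68 = -8*6 + 204 = -48 + 204 = 156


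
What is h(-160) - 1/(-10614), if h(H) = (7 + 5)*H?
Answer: -20378879/10614 ≈ -1920.0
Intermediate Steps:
h(H) = 12*H
h(-160) - 1/(-10614) = 12*(-160) - 1/(-10614) = -1920 - 1*(-1/10614) = -1920 + 1/10614 = -20378879/10614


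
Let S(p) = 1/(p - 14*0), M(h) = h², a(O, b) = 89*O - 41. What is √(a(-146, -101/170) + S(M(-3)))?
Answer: I*√117314/3 ≈ 114.17*I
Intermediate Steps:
a(O, b) = -41 + 89*O
S(p) = 1/p (S(p) = 1/(p + 0) = 1/p)
√(a(-146, -101/170) + S(M(-3))) = √((-41 + 89*(-146)) + 1/((-3)²)) = √((-41 - 12994) + 1/9) = √(-13035 + ⅑) = √(-117314/9) = I*√117314/3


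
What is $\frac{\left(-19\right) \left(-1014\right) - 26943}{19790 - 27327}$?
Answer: $\frac{7677}{7537} \approx 1.0186$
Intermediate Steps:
$\frac{\left(-19\right) \left(-1014\right) - 26943}{19790 - 27327} = \frac{19266 - 26943}{-7537} = \left(-7677\right) \left(- \frac{1}{7537}\right) = \frac{7677}{7537}$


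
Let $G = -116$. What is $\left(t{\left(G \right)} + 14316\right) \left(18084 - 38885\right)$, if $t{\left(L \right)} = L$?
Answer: $-295374200$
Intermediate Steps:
$\left(t{\left(G \right)} + 14316\right) \left(18084 - 38885\right) = \left(-116 + 14316\right) \left(18084 - 38885\right) = 14200 \left(-20801\right) = -295374200$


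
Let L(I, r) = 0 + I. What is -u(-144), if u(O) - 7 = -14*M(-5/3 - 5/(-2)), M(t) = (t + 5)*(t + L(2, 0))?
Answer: 4039/18 ≈ 224.39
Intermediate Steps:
L(I, r) = I
M(t) = (2 + t)*(5 + t) (M(t) = (t + 5)*(t + 2) = (5 + t)*(2 + t) = (2 + t)*(5 + t))
u(O) = -4039/18 (u(O) = 7 - 14*(10 + (-5/3 - 5/(-2))**2 + 7*(-5/3 - 5/(-2))) = 7 - 14*(10 + (-5*1/3 - 5*(-1/2))**2 + 7*(-5*1/3 - 5*(-1/2))) = 7 - 14*(10 + (-5/3 + 5/2)**2 + 7*(-5/3 + 5/2)) = 7 - 14*(10 + (5/6)**2 + 7*(5/6)) = 7 - 14*(10 + 25/36 + 35/6) = 7 - 14*595/36 = 7 - 4165/18 = -4039/18)
-u(-144) = -1*(-4039/18) = 4039/18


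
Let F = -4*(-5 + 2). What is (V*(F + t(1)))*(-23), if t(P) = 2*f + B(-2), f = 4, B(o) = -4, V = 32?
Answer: -11776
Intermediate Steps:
F = 12 (F = -4*(-3) = 12)
t(P) = 4 (t(P) = 2*4 - 4 = 8 - 4 = 4)
(V*(F + t(1)))*(-23) = (32*(12 + 4))*(-23) = (32*16)*(-23) = 512*(-23) = -11776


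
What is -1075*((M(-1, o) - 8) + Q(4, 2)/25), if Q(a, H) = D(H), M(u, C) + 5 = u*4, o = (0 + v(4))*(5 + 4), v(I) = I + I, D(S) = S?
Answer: 18189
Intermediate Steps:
v(I) = 2*I
o = 72 (o = (0 + 2*4)*(5 + 4) = (0 + 8)*9 = 8*9 = 72)
M(u, C) = -5 + 4*u (M(u, C) = -5 + u*4 = -5 + 4*u)
Q(a, H) = H
-1075*((M(-1, o) - 8) + Q(4, 2)/25) = -1075*(((-5 + 4*(-1)) - 8) + 2/25) = -1075*(((-5 - 4) - 8) + 2*(1/25)) = -1075*((-9 - 8) + 2/25) = -1075*(-17 + 2/25) = -1075*(-423/25) = 18189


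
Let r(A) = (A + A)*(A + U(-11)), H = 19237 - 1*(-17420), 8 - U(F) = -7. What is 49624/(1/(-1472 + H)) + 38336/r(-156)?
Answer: 9601366404352/5499 ≈ 1.7460e+9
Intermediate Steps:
U(F) = 15 (U(F) = 8 - 1*(-7) = 8 + 7 = 15)
H = 36657 (H = 19237 + 17420 = 36657)
r(A) = 2*A*(15 + A) (r(A) = (A + A)*(A + 15) = (2*A)*(15 + A) = 2*A*(15 + A))
49624/(1/(-1472 + H)) + 38336/r(-156) = 49624/(1/(-1472 + 36657)) + 38336/((2*(-156)*(15 - 156))) = 49624/(1/35185) + 38336/((2*(-156)*(-141))) = 49624/(1/35185) + 38336/43992 = 49624*35185 + 38336*(1/43992) = 1746020440 + 4792/5499 = 9601366404352/5499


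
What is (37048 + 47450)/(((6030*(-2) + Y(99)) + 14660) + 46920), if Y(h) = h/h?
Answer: 28166/16507 ≈ 1.7063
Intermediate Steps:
Y(h) = 1
(37048 + 47450)/(((6030*(-2) + Y(99)) + 14660) + 46920) = (37048 + 47450)/(((6030*(-2) + 1) + 14660) + 46920) = 84498/(((-12060 + 1) + 14660) + 46920) = 84498/((-12059 + 14660) + 46920) = 84498/(2601 + 46920) = 84498/49521 = 84498*(1/49521) = 28166/16507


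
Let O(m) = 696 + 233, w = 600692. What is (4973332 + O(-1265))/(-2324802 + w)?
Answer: -4974261/1724110 ≈ -2.8851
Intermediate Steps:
O(m) = 929
(4973332 + O(-1265))/(-2324802 + w) = (4973332 + 929)/(-2324802 + 600692) = 4974261/(-1724110) = 4974261*(-1/1724110) = -4974261/1724110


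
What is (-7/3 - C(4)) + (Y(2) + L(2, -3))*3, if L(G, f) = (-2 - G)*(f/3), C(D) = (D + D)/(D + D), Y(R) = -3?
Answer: -⅓ ≈ -0.33333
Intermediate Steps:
C(D) = 1 (C(D) = (2*D)/((2*D)) = (2*D)*(1/(2*D)) = 1)
L(G, f) = f*(-2 - G)/3 (L(G, f) = (-2 - G)*(f*(⅓)) = (-2 - G)*(f/3) = f*(-2 - G)/3)
(-7/3 - C(4)) + (Y(2) + L(2, -3))*3 = (-7/3 - 1*1) + (-3 - ⅓*(-3)*(2 + 2))*3 = (-7*⅓ - 1) + (-3 - ⅓*(-3)*4)*3 = (-7/3 - 1) + (-3 + 4)*3 = -10/3 + 1*3 = -10/3 + 3 = -⅓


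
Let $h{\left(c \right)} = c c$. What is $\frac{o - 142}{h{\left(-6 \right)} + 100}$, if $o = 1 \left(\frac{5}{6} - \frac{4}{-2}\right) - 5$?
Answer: $- \frac{865}{816} \approx -1.06$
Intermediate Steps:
$h{\left(c \right)} = c^{2}$
$o = - \frac{13}{6}$ ($o = 1 \left(5 \cdot \frac{1}{6} - -2\right) - 5 = 1 \left(\frac{5}{6} + 2\right) - 5 = 1 \cdot \frac{17}{6} - 5 = \frac{17}{6} - 5 = - \frac{13}{6} \approx -2.1667$)
$\frac{o - 142}{h{\left(-6 \right)} + 100} = \frac{- \frac{13}{6} - 142}{\left(-6\right)^{2} + 100} = - \frac{865}{6 \left(36 + 100\right)} = - \frac{865}{6 \cdot 136} = \left(- \frac{865}{6}\right) \frac{1}{136} = - \frac{865}{816}$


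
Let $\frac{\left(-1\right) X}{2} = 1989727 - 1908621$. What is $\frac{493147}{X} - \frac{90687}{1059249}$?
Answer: $- \frac{179025328749}{57274299596} \approx -3.1258$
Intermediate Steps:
$X = -162212$ ($X = - 2 \left(1989727 - 1908621\right) = \left(-2\right) 81106 = -162212$)
$\frac{493147}{X} - \frac{90687}{1059249} = \frac{493147}{-162212} - \frac{90687}{1059249} = 493147 \left(- \frac{1}{162212}\right) - \frac{30229}{353083} = - \frac{493147}{162212} - \frac{30229}{353083} = - \frac{179025328749}{57274299596}$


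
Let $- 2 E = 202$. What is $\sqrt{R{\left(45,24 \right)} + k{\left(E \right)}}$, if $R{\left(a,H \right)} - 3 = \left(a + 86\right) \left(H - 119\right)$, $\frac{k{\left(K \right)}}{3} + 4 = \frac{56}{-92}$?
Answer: $\frac{2 i \sqrt{1647283}}{23} \approx 111.61 i$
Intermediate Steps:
$E = -101$ ($E = \left(- \frac{1}{2}\right) 202 = -101$)
$k{\left(K \right)} = - \frac{318}{23}$ ($k{\left(K \right)} = -12 + 3 \frac{56}{-92} = -12 + 3 \cdot 56 \left(- \frac{1}{92}\right) = -12 + 3 \left(- \frac{14}{23}\right) = -12 - \frac{42}{23} = - \frac{318}{23}$)
$R{\left(a,H \right)} = 3 + \left(-119 + H\right) \left(86 + a\right)$ ($R{\left(a,H \right)} = 3 + \left(a + 86\right) \left(H - 119\right) = 3 + \left(86 + a\right) \left(-119 + H\right) = 3 + \left(-119 + H\right) \left(86 + a\right)$)
$\sqrt{R{\left(45,24 \right)} + k{\left(E \right)}} = \sqrt{\left(-10231 - 5355 + 86 \cdot 24 + 24 \cdot 45\right) - \frac{318}{23}} = \sqrt{\left(-10231 - 5355 + 2064 + 1080\right) - \frac{318}{23}} = \sqrt{-12442 - \frac{318}{23}} = \sqrt{- \frac{286484}{23}} = \frac{2 i \sqrt{1647283}}{23}$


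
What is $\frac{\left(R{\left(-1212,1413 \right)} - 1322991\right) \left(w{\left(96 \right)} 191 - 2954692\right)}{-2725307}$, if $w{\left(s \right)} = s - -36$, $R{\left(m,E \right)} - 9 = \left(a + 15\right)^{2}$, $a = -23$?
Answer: $- \frac{3875461822640}{2725307} \approx -1.422 \cdot 10^{6}$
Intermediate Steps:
$R{\left(m,E \right)} = 73$ ($R{\left(m,E \right)} = 9 + \left(-23 + 15\right)^{2} = 9 + \left(-8\right)^{2} = 9 + 64 = 73$)
$w{\left(s \right)} = 36 + s$ ($w{\left(s \right)} = s + 36 = 36 + s$)
$\frac{\left(R{\left(-1212,1413 \right)} - 1322991\right) \left(w{\left(96 \right)} 191 - 2954692\right)}{-2725307} = \frac{\left(73 - 1322991\right) \left(\left(36 + 96\right) 191 - 2954692\right)}{-2725307} = - 1322918 \left(132 \cdot 191 - 2954692\right) \left(- \frac{1}{2725307}\right) = - 1322918 \left(25212 - 2954692\right) \left(- \frac{1}{2725307}\right) = \left(-1322918\right) \left(-2929480\right) \left(- \frac{1}{2725307}\right) = 3875461822640 \left(- \frac{1}{2725307}\right) = - \frac{3875461822640}{2725307}$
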